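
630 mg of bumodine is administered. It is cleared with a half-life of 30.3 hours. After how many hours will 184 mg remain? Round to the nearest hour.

Fraction remaining = 184/630 ≈ 0.29206.
n = log₂(630/184) = ln(3.4239)/ln 2 ≈ 1.7756 half-lives.
t = n × t½ = 1.7756 × 30.3 ≈ 53.802 hours.

54 hours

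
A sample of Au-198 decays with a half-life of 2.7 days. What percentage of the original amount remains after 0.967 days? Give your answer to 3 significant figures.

78.0%

n = 0.967/2.7 ≈ 0.35815 half-lives.
Fraction remaining = (1/2)^0.35815 ≈ 0.78017, i.e. 78.017%.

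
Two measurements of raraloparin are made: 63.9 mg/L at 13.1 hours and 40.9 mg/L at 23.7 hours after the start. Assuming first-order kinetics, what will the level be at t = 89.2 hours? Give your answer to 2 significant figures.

2.6 mg/L

Over Δt = 23.7 − 13.1 = 10.6 hours, the level fell by a factor of 63.9/40.9 ≈ 1.5623.
n = log₂(1.5623) ≈ 0.64372 half-lives, so t½ = 10.6/0.64372 ≈ 16.467 hours.
From t = 23.7 to t = 89.2: 40.9 × (1/2)^((89.2−23.7)/16.467) ≈ 2.5961 mg/L.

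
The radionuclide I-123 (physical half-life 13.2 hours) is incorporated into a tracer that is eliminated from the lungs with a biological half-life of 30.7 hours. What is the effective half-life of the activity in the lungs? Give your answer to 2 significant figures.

9.2 hours

1/t_eff = 1/t_phys + 1/t_biol = 1/13.2 + 1/30.7 = 0.10833 per hour.
t_eff = 13.2 × 30.7 / (13.2 + 30.7) ≈ 9.231 hours.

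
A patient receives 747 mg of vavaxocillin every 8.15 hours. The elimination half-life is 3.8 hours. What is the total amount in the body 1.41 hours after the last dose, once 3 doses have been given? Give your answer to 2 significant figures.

740 mg

The 3 doses were given 17.71, 9.56, 1.41 hours ago.
Total = 747·(1/2)^(17.71/3.8) + 747·(1/2)^(9.56/3.8) + 747·(1/2)^(1.41/3.8)
      = 29.537 + 130.61 + 577.59 ≈ 737.75 mg.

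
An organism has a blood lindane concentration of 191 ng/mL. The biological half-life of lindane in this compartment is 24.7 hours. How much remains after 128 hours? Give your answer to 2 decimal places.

Number of half-lives: n = 128/24.7 ≈ 5.1822.
Remaining = 191 × (1/2)^5.1822 = 191 × 0.027543 ≈ 5.2607 ng/mL.

5.26 ng/mL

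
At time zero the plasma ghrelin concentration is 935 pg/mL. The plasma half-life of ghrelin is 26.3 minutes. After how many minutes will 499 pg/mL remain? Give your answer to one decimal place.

23.8 minutes

Fraction remaining = 499/935 ≈ 0.53369.
n = log₂(935/499) = ln(1.8737)/ln 2 ≈ 0.90593 half-lives.
t = n × t½ = 0.90593 × 26.3 ≈ 23.826 minutes.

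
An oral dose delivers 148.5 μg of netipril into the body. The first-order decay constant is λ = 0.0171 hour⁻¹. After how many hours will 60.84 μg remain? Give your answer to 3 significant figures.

t½ = ln 2 / λ = 0.69315 / 0.0171 ≈ 40.535 hours.
Fraction remaining = 60.84/148.5 ≈ 0.4097.
n = log₂(148.5/60.84) = ln(2.4408)/ln 2 ≈ 1.2874 half-lives.
t = n × t½ = 1.2874 × 40.535 ≈ 52.183 hours.

52.2 hours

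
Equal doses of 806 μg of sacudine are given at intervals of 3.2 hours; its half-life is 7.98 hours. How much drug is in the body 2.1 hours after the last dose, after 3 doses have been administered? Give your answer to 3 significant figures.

The 3 doses were given 8.5, 5.3, 2.1 hours ago.
Total = 806·(1/2)^(8.5/7.98) + 806·(1/2)^(5.3/7.98) + 806·(1/2)^(2.1/7.98)
      = 385.2 + 508.63 + 671.61 ≈ 1565.4 μg.

1570 μg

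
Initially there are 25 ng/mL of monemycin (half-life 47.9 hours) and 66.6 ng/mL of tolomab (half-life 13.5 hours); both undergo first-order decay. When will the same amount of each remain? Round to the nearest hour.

Set 25·(1/2)^(t/47.9) = 66.6·(1/2)^(t/13.5).
Taking log₂: log₂(25/66.6) = t·(1/47.9 − 1/13.5).
log₂(0.37538) = -1.4136; 1/47.9 − 1/13.5 = -0.053197.
t = -1.4136 / -0.053197 ≈ 26.573 hours.

27 hours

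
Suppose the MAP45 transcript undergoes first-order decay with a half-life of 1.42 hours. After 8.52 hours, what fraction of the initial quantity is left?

0.015625

n = 8.52/1.42 ≈ 6 half-lives.
Fraction remaining = (1/2)^6 ≈ 0.015625.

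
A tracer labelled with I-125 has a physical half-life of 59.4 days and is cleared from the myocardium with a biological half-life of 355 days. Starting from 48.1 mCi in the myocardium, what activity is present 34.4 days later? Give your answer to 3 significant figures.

30.1 mCi

1/t_eff = 1/t_phys + 1/t_biol = 1/59.4 + 1/355 = 0.019652 per day.
t_eff = 59.4 × 355 / (59.4 + 355) ≈ 50.886 days.
Remaining = 48.1 × (1/2)^(34.4/50.886) = 48.1 × (1/2)^0.67603 ≈ 30.105 mCi.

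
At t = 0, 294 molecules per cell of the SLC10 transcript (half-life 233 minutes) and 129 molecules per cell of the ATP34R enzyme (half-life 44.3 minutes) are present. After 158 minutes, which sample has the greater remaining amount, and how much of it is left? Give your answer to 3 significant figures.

SLC10 transcript, 184 molecules per cell

SLC10 transcript: 294 × (1/2)^0.67811 ≈ 183.74 molecules per cell.
ATP34R enzyme: 129 × (1/2)^3.5666 ≈ 10.888 molecules per cell.
SLC10 transcript has more remaining, at ≈ 183.74 molecules per cell.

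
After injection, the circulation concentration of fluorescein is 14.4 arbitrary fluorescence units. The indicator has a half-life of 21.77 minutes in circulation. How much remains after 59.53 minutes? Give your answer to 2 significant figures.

2.2 arbitrary fluorescence units

Number of half-lives: n = 59.53/21.77 ≈ 2.7345.
Remaining = 14.4 × (1/2)^2.7345 = 14.4 × 0.15026 ≈ 2.1637 arbitrary fluorescence units.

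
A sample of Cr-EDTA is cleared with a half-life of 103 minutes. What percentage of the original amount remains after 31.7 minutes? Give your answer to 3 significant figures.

n = 31.7/103 ≈ 0.30777 half-lives.
Fraction remaining = (1/2)^0.30777 ≈ 0.80789, i.e. 80.789%.

80.8%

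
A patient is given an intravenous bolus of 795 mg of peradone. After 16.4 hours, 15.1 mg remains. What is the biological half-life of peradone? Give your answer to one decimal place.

2.9 hours

A/A₀ = 15.1/795 ≈ 0.018994.
n = log₂(52.649) ≈ 5.7183 half-lives elapsed in 16.4 hours.
t½ = 16.4/5.7183 ≈ 2.868 hours.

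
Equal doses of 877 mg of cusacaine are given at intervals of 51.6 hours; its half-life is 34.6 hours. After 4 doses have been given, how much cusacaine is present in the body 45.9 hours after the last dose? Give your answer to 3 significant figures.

534 mg

The 4 doses were given 200.7, 149.1, 97.5, 45.9 hours ago.
Total = 877·(1/2)^(200.7/34.6) + 877·(1/2)^(149.1/34.6) + 877·(1/2)^(97.5/34.6) + 877·(1/2)^(45.9/34.6)
      = 15.734 + 44.237 + 124.37 + 349.67 ≈ 534.01 mg.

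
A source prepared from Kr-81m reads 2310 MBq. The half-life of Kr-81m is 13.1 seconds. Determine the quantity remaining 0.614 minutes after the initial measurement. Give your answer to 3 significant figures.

329 MBq

Convert the elapsed time: 0.614 minutes = 36.84 seconds.
Number of half-lives: n = 36.84/13.1 ≈ 2.8122.
Remaining = 2310 × (1/2)^2.8122 = 2310 × 0.14238 ≈ 328.89 MBq.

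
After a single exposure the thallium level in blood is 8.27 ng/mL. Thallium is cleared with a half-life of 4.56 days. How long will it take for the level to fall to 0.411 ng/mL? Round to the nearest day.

20 days

Fraction remaining = 0.411/8.27 ≈ 0.049698.
n = log₂(8.27/0.411) = ln(20.122)/ln 2 ≈ 4.3307 half-lives.
t = n × t½ = 4.3307 × 4.56 ≈ 19.748 days.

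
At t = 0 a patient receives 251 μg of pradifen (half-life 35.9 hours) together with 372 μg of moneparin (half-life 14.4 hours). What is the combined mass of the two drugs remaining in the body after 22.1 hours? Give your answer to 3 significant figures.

pradifen: 251 × (1/2)^(22.1/35.9) = 251 × (1/2)^0.6156 ≈ 163.82 μg.
moneparin: 372 × (1/2)^(22.1/14.4) = 372 × (1/2)^1.5347 ≈ 128.39 μg.
Total = 163.82 + 128.39 ≈ 292.21 μg.

292 μg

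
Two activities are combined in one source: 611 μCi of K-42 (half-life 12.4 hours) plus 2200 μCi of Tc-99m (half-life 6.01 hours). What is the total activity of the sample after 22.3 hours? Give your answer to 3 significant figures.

344 μCi

K-42: 611 × (1/2)^(22.3/12.4) = 611 × (1/2)^1.7984 ≈ 175.66 μCi.
Tc-99m: 2200 × (1/2)^(22.3/6.01) = 2200 × (1/2)^3.7105 ≈ 168.06 μCi.
Total = 175.66 + 168.06 ≈ 343.72 μCi.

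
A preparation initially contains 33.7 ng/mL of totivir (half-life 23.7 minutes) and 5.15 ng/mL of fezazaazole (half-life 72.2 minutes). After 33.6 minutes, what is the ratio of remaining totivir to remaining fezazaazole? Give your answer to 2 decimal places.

totivir: 33.7 × (1/2)^(33.6/23.7) = 33.7 × (1/2)^1.4177 ≈ 12.614 ng/mL.
fezazaazole: 5.15 × (1/2)^(33.6/72.2) = 5.15 × (1/2)^0.46537 ≈ 3.7301 ng/mL.
Ratio ≈ 12.614 / 3.7301 ≈ 3.3817.

3.38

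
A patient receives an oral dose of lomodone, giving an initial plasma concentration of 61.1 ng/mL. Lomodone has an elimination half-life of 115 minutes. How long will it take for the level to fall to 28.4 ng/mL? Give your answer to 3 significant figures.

Fraction remaining = 28.4/61.1 ≈ 0.46481.
n = log₂(61.1/28.4) = ln(2.1514)/ln 2 ≈ 1.1053 half-lives.
t = n × t½ = 1.1053 × 115 ≈ 127.11 minutes.

127 minutes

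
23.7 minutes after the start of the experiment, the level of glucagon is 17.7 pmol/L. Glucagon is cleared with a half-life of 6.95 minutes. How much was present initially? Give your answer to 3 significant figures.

188 pmol/L

Number of half-lives elapsed: n = 23.7/6.95 ≈ 3.4101.
A₀ = A × 2^n = 17.7 × 2^3.4101 = 17.7 × 10.63 ≈ 188.15 pmol/L.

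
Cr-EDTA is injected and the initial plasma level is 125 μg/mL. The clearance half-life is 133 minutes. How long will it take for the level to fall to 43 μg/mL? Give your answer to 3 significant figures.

205 minutes

Fraction remaining = 43/125 ≈ 0.344.
n = log₂(125/43) = ln(2.907)/ln 2 ≈ 1.5395 half-lives.
t = n × t½ = 1.5395 × 133 ≈ 204.76 minutes.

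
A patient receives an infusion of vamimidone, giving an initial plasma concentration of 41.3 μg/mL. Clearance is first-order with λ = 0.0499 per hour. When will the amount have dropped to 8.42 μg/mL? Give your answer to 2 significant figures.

32 hours

t½ = ln 2 / λ = 0.69315 / 0.0499 ≈ 13.891 hours.
Fraction remaining = 8.42/41.3 ≈ 0.20387.
n = log₂(41.3/8.42) = ln(4.905)/ln 2 ≈ 2.2942 half-lives.
t = n × t½ = 2.2942 × 13.891 ≈ 31.869 hours.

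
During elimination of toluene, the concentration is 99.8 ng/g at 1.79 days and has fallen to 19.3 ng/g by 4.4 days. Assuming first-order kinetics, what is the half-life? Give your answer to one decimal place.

1.1 days

Over Δt = 4.4 − 1.79 = 2.61 days, the level fell by a factor of 99.8/19.3 ≈ 5.171.
n = log₂(5.171) ≈ 2.3704 half-lives, so t½ = 2.61/2.3704 ≈ 1.1011 days.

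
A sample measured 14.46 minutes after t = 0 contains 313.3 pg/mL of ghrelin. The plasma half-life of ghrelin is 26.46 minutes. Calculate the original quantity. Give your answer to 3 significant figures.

458 pg/mL

Number of half-lives elapsed: n = 14.46/26.46 ≈ 0.54649.
A₀ = A × 2^n = 313.3 × 2^0.54649 = 313.3 × 1.4605 ≈ 457.58 pg/mL.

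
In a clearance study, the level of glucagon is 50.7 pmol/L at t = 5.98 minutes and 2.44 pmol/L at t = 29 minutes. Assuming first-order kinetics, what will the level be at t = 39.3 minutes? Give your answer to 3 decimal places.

0.628 pmol/L

Over Δt = 29 − 5.98 = 23.02 minutes, the level fell by a factor of 50.7/2.44 ≈ 20.779.
n = log₂(20.779) ≈ 4.377 half-lives, so t½ = 23.02/4.377 ≈ 5.2593 minutes.
From t = 29 to t = 39.3: 2.44 × (1/2)^((39.3−29)/5.2593) ≈ 0.62783 pmol/L.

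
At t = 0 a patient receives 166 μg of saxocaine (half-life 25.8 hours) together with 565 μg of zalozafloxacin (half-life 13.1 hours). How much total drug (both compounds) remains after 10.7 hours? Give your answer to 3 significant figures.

saxocaine: 166 × (1/2)^(10.7/25.8) = 166 × (1/2)^0.41473 ≈ 124.53 μg.
zalozafloxacin: 565 × (1/2)^(10.7/13.1) = 565 × (1/2)^0.81679 ≈ 320.75 μg.
Total = 124.53 + 320.75 ≈ 445.28 μg.

445 μg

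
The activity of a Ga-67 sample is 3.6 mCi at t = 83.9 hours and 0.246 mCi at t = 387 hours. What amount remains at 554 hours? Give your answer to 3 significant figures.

Over Δt = 387 − 83.9 = 303.1 hours, the level fell by a factor of 3.6/0.246 ≈ 14.634.
n = log₂(14.634) ≈ 3.8713 half-lives, so t½ = 303.1/3.8713 ≈ 78.295 hours.
From t = 387 to t = 554: 0.246 × (1/2)^((554−387)/78.295) ≈ 0.056085 mCi.

0.0561 mCi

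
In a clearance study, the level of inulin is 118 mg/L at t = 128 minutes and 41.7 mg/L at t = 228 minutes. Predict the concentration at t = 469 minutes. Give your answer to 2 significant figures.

3.4 mg/L

Over Δt = 228 − 128 = 100 minutes, the level fell by a factor of 118/41.7 ≈ 2.8297.
n = log₂(2.8297) ≈ 1.5007 half-lives, so t½ = 100/1.5007 ≈ 66.637 minutes.
From t = 228 to t = 469: 41.7 × (1/2)^((469−228)/66.637) ≈ 3.3996 mg/L.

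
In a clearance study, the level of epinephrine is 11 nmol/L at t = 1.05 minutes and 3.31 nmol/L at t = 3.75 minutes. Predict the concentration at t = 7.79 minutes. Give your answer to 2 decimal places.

Over Δt = 3.75 − 1.05 = 2.7 minutes, the level fell by a factor of 11/3.31 ≈ 3.3233.
n = log₂(3.3233) ≈ 1.7326 half-lives, so t½ = 2.7/1.7326 ≈ 1.5584 minutes.
From t = 3.75 to t = 7.79: 3.31 × (1/2)^((7.79−3.75)/1.5584) ≈ 0.5488 nmol/L.

0.55 nmol/L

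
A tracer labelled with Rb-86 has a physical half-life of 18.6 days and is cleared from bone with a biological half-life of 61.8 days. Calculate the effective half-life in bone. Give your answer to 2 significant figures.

1/t_eff = 1/t_phys + 1/t_biol = 1/18.6 + 1/61.8 = 0.069945 per day.
t_eff = 18.6 × 61.8 / (18.6 + 61.8) ≈ 14.297 days.

14 days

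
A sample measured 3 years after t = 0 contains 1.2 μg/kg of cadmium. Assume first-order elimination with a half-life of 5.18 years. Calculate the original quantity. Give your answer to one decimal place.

Number of half-lives elapsed: n = 3/5.18 ≈ 0.57915.
A₀ = A × 2^n = 1.2 × 2^0.57915 = 1.2 × 1.494 ≈ 1.7928 μg/kg.

1.8 μg/kg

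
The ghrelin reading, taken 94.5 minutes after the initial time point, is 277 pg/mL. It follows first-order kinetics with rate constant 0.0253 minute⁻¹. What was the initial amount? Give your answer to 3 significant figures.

3030 pg/mL

t½ = ln 2 / k = 0.69315 / 0.0253 ≈ 27.397 minutes.
Number of half-lives elapsed: n = 94.5/27.397 ≈ 3.4493.
A₀ = A × 2^n = 277 × 2^3.4493 = 277 × 10.923 ≈ 3025.6 pg/mL.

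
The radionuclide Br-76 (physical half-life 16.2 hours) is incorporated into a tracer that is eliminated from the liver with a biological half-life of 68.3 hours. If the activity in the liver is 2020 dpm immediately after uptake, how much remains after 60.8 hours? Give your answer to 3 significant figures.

80.8 dpm

1/t_eff = 1/t_phys + 1/t_biol = 1/16.2 + 1/68.3 = 0.07637 per hour.
t_eff = 16.2 × 68.3 / (16.2 + 68.3) ≈ 13.094 hours.
Remaining = 2020 × (1/2)^(60.8/13.094) = 2020 × (1/2)^4.6433 ≈ 80.832 dpm.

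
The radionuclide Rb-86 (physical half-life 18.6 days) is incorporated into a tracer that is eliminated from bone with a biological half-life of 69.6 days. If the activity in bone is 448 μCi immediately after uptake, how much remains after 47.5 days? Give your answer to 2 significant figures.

1/t_eff = 1/t_phys + 1/t_biol = 1/18.6 + 1/69.6 = 0.068131 per day.
t_eff = 18.6 × 69.6 / (18.6 + 69.6) ≈ 14.678 days.
Remaining = 448 × (1/2)^(47.5/14.678) = 448 × (1/2)^3.2362 ≈ 47.542 μCi.

48 μCi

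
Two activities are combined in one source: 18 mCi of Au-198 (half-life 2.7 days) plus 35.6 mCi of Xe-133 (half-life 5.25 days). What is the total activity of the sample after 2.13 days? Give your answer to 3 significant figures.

Au-198: 18 × (1/2)^(2.13/2.7) = 18 × (1/2)^0.78889 ≈ 10.418 mCi.
Xe-133: 35.6 × (1/2)^(2.13/5.25) = 35.6 × (1/2)^0.40571 ≈ 26.873 mCi.
Total = 10.418 + 26.873 ≈ 37.291 mCi.

37.3 mCi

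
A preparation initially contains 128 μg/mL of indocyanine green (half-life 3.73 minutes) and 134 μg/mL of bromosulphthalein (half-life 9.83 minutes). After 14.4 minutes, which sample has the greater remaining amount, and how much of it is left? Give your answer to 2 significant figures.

bromosulphthalein, 49 μg/mL

indocyanine green: 128 × (1/2)^3.8606 ≈ 8.8116 μg/mL.
bromosulphthalein: 134 × (1/2)^1.4649 ≈ 48.543 μg/mL.
Bromosulphthalein has more remaining, at ≈ 48.543 μg/mL.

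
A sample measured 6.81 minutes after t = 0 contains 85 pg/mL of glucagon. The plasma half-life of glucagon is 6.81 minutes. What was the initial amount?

170 pg/mL

Number of half-lives elapsed: n = 6.81/6.81 ≈ 1.
A₀ = A × 2^n = 85 × 2^1 = 85 × 2 ≈ 170 pg/mL.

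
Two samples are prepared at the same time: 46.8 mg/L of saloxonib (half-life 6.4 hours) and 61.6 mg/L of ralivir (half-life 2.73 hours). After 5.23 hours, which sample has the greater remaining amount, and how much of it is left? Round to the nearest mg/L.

saloxonib, 27 mg/L

saloxonib: 46.8 × (1/2)^0.81719 ≈ 26.561 mg/L.
ralivir: 61.6 × (1/2)^1.9158 ≈ 16.326 mg/L.
Saloxonib has more remaining, at ≈ 26.561 mg/L.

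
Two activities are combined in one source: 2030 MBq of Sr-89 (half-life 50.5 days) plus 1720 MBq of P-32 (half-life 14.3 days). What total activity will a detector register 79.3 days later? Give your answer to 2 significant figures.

720 MBq

Sr-89: 2030 × (1/2)^(79.3/50.5) = 2030 × (1/2)^1.5703 ≈ 683.58 MBq.
P-32: 1720 × (1/2)^(79.3/14.3) = 1720 × (1/2)^5.5455 ≈ 36.828 MBq.
Total = 683.58 + 36.828 ≈ 720.41 MBq.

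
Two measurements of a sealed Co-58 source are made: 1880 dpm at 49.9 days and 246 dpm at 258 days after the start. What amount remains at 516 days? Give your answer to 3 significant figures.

19.8 dpm

Over Δt = 258 − 49.9 = 208.1 days, the level fell by a factor of 1880/246 ≈ 7.6423.
n = log₂(7.6423) ≈ 2.934 half-lives, so t½ = 208.1/2.934 ≈ 70.927 days.
From t = 258 to t = 516: 246 × (1/2)^((516−258)/70.927) ≈ 19.766 dpm.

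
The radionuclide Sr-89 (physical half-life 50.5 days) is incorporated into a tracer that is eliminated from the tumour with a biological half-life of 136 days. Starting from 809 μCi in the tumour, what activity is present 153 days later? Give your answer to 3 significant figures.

45.4 μCi

1/t_eff = 1/t_phys + 1/t_biol = 1/50.5 + 1/136 = 0.027155 per day.
t_eff = 50.5 × 136 / (50.5 + 136) ≈ 36.826 days.
Remaining = 809 × (1/2)^(153/36.826) = 809 × (1/2)^4.1547 ≈ 45.421 μCi.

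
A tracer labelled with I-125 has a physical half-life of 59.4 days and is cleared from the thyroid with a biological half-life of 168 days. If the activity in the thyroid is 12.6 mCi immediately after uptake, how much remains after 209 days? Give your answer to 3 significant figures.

1/t_eff = 1/t_phys + 1/t_biol = 1/59.4 + 1/168 = 0.022787 per day.
t_eff = 59.4 × 168 / (59.4 + 168) ≈ 43.884 days.
Remaining = 12.6 × (1/2)^(209/43.884) = 12.6 × (1/2)^4.7626 ≈ 0.46419 mCi.

0.464 mCi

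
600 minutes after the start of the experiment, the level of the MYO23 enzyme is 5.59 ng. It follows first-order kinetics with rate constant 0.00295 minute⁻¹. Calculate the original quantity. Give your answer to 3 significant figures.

32.8 ng

t½ = ln 2 / λ = 0.69315 / 0.00295 ≈ 234.97 minutes.
Number of half-lives elapsed: n = 600/234.97 ≈ 2.5536.
A₀ = A × 2^n = 5.59 × 2^2.5536 = 5.59 × 5.8709 ≈ 32.818 ng.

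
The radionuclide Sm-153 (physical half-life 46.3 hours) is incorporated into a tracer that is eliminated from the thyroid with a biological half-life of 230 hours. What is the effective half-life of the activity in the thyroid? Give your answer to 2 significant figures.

1/t_eff = 1/t_phys + 1/t_biol = 1/46.3 + 1/230 = 0.025946 per hour.
t_eff = 46.3 × 230 / (46.3 + 230) ≈ 38.541 hours.

39 hours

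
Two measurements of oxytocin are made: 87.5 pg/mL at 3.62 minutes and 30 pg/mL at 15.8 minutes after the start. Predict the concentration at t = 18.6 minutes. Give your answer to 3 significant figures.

Over Δt = 15.8 − 3.62 = 12.18 minutes, the level fell by a factor of 87.5/30 ≈ 2.9167.
n = log₂(2.9167) ≈ 1.5443 half-lives, so t½ = 12.18/1.5443 ≈ 7.887 minutes.
From t = 15.8 to t = 18.6: 30 × (1/2)^((18.6−15.8)/7.887) ≈ 23.456 pg/mL.

23.5 pg/mL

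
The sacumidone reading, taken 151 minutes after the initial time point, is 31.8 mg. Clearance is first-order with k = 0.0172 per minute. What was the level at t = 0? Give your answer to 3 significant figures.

t½ = ln 2 / k = 0.69315 / 0.0172 ≈ 40.299 minutes.
Number of half-lives elapsed: n = 151/40.299 ≈ 3.747.
A₀ = A × 2^n = 31.8 × 2^3.747 = 31.8 × 13.426 ≈ 426.95 mg.

427 mg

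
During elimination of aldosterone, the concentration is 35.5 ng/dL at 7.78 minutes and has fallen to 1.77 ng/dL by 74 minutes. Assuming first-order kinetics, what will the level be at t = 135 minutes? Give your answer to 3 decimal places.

0.112 ng/dL

Over Δt = 74 − 7.78 = 66.22 minutes, the level fell by a factor of 35.5/1.77 ≈ 20.056.
n = log₂(20.056) ≈ 4.326 half-lives, so t½ = 66.22/4.326 ≈ 15.307 minutes.
From t = 74 to t = 135: 1.77 × (1/2)^((135−74)/15.307) ≈ 0.11178 ng/dL.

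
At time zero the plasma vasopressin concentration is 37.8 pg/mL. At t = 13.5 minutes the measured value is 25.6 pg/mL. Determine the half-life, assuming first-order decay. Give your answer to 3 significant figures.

A/A₀ = 25.6/37.8 ≈ 0.67725.
n = log₂(1.4766) ≈ 0.56224 half-lives elapsed in 13.5 minutes.
t½ = 13.5/0.56224 ≈ 24.011 minutes.

24.0 minutes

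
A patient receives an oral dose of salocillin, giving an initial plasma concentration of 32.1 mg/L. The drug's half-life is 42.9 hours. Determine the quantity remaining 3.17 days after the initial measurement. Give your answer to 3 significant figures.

Convert the elapsed time: 3.17 days = 76.08 hours.
Number of half-lives: n = 76.08/42.9 ≈ 1.7734.
Remaining = 32.1 × (1/2)^1.7734 = 32.1 × 0.29251 ≈ 9.3897 mg/L.

9.39 mg/L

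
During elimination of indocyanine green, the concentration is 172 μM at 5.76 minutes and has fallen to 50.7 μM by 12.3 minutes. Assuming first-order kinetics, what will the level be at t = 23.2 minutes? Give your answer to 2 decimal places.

Over Δt = 12.3 − 5.76 = 6.54 minutes, the level fell by a factor of 172/50.7 ≈ 3.3925.
n = log₂(3.3925) ≈ 1.7624 half-lives, so t½ = 6.54/1.7624 ≈ 3.711 minutes.
From t = 12.3 to t = 23.2: 50.7 × (1/2)^((23.2−12.3)/3.711) ≈ 6.6192 μM.

6.62 μM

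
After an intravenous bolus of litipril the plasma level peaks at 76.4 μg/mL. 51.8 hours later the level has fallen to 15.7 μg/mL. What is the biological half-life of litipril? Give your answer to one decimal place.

22.7 hours

A/A₀ = 15.7/76.4 ≈ 0.2055.
n = log₂(4.8662) ≈ 2.2828 half-lives elapsed in 51.8 hours.
t½ = 51.8/2.2828 ≈ 22.691 hours.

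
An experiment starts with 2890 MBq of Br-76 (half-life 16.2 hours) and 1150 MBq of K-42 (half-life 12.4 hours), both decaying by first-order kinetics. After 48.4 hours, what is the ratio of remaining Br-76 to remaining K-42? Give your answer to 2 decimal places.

Br-76: 2890 × (1/2)^(48.4/16.2) = 2890 × (1/2)^2.9877 ≈ 364.35 MBq.
K-42: 1150 × (1/2)^(48.4/12.4) = 1150 × (1/2)^3.9032 ≈ 76.862 MBq.
Ratio ≈ 364.35 / 76.862 ≈ 4.7404.

4.74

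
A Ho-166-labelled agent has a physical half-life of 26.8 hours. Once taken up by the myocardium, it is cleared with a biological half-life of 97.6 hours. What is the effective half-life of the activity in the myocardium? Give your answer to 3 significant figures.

21.0 hours

1/t_eff = 1/t_phys + 1/t_biol = 1/26.8 + 1/97.6 = 0.047559 per hour.
t_eff = 26.8 × 97.6 / (26.8 + 97.6) ≈ 21.026 hours.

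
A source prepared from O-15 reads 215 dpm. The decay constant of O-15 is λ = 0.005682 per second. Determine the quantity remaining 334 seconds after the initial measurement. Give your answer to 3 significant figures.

32.2 dpm

t½ = ln 2 / λ = 0.69315 / 0.005682 ≈ 121.99 seconds.
Number of half-lives: n = 334/121.99 ≈ 2.7379.
Remaining = 215 × (1/2)^2.7379 = 215 × 0.1499 ≈ 32.228 dpm.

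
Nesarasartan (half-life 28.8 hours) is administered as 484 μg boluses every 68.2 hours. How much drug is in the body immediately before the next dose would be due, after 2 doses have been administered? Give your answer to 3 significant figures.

The 2 doses were given 136.4, 68.2 hours ago.
Total = 484·(1/2)^(136.4/28.8) + 484·(1/2)^(68.2/28.8)
      = 18.161 + 93.754 ≈ 111.91 μg.

112 μg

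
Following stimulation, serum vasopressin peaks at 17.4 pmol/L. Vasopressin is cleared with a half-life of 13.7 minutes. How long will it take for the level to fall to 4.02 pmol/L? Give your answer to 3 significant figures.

Fraction remaining = 4.02/17.4 ≈ 0.23103.
n = log₂(17.4/4.02) = ln(4.3284)/ln 2 ≈ 2.1138 half-lives.
t = n × t½ = 2.1138 × 13.7 ≈ 28.959 minutes.

29.0 minutes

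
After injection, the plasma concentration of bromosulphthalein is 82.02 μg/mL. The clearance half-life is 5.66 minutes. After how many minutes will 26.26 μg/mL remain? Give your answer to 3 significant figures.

9.30 minutes

Fraction remaining = 26.26/82.02 ≈ 0.32017.
n = log₂(82.02/26.26) = ln(3.1234)/ln 2 ≈ 1.6431 half-lives.
t = n × t½ = 1.6431 × 5.66 ≈ 9.3 minutes.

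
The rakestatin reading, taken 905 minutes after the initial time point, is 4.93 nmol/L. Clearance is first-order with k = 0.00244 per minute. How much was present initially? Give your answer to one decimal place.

44.9 nmol/L

t½ = ln 2 / k = 0.69315 / 0.00244 ≈ 284.08 minutes.
Number of half-lives elapsed: n = 905/284.08 ≈ 3.1858.
A₀ = A × 2^n = 4.93 × 2^3.1858 = 4.93 × 9.0993 ≈ 44.86 nmol/L.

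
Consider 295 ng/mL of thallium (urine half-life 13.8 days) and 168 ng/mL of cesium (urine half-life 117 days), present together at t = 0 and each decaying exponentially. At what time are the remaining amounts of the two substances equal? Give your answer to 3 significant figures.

12.7 days

Set 295·(1/2)^(t/13.8) = 168·(1/2)^(t/117).
Taking log₂: log₂(295/168) = t·(1/13.8 − 1/117).
log₂(1.756) = 0.81225; 1/13.8 − 1/117 = 0.063917.
t = 0.81225 / 0.063917 ≈ 12.708 days.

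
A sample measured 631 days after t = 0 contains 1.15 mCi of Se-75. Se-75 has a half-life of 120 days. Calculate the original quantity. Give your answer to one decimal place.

Number of half-lives elapsed: n = 631/120 ≈ 5.2583.
A₀ = A × 2^n = 1.15 × 2^5.2583 = 1.15 × 38.275 ≈ 44.016 mCi.

44.0 mCi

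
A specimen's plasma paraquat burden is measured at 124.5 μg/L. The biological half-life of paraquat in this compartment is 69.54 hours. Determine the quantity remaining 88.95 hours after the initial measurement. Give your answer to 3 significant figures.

Number of half-lives: n = 88.95/69.54 ≈ 1.2791.
Remaining = 124.5 × (1/2)^1.2791 = 124.5 × 0.41205 ≈ 51.3 μg/L.

51.3 μg/L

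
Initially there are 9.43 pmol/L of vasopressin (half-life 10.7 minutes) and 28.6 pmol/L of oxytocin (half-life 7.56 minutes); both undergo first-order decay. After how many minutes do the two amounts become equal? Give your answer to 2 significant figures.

Set 9.43·(1/2)^(t/10.7) = 28.6·(1/2)^(t/7.56).
Taking log₂: log₂(9.43/28.6) = t·(1/10.7 − 1/7.56).
log₂(0.32972) = -1.6007; 1/10.7 − 1/7.56 = -0.038817.
t = -1.6007 / -0.038817 ≈ 41.237 minutes.

41 minutes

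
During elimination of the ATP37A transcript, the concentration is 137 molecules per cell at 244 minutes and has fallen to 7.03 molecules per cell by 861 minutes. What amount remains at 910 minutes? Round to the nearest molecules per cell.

6 molecules per cell

Over Δt = 861 − 244 = 617 minutes, the level fell by a factor of 137/7.03 ≈ 19.488.
n = log₂(19.488) ≈ 4.2845 half-lives, so t½ = 617/4.2845 ≈ 144.01 minutes.
From t = 861 to t = 910: 7.03 × (1/2)^((910−861)/144.01) ≈ 5.553 molecules per cell.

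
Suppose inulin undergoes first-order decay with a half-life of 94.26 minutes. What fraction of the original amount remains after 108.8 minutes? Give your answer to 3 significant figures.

n = 108.8/94.26 ≈ 1.1543 half-lives.
Fraction remaining = (1/2)^1.1543 ≈ 0.4493.

0.449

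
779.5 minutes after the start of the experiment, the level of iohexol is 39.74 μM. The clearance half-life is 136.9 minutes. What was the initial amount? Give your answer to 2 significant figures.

Number of half-lives elapsed: n = 779.5/136.9 ≈ 5.6939.
A₀ = A × 2^n = 39.74 × 2^5.6939 = 39.74 × 51.766 ≈ 2057.2 μM.

2100 μM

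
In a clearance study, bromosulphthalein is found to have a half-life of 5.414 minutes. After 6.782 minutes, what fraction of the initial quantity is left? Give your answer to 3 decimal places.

n = 6.782/5.414 ≈ 1.2527 half-lives.
Fraction remaining = (1/2)^1.2527 ≈ 0.41967.

0.420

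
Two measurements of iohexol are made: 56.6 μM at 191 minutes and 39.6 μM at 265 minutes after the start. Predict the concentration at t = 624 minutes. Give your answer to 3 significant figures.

7.00 μM

Over Δt = 265 − 191 = 74 minutes, the level fell by a factor of 56.6/39.6 ≈ 1.4293.
n = log₂(1.4293) ≈ 0.5153 half-lives, so t½ = 74/0.5153 ≈ 143.61 minutes.
From t = 265 to t = 624: 39.6 × (1/2)^((624−265)/143.61) ≈ 7.0008 μM.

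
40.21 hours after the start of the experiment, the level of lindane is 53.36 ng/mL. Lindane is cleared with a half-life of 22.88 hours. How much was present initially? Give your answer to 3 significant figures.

Number of half-lives elapsed: n = 40.21/22.88 ≈ 1.7574.
A₀ = A × 2^n = 53.36 × 2^1.7574 = 53.36 × 3.381 ≈ 180.41 ng/mL.

180 ng/mL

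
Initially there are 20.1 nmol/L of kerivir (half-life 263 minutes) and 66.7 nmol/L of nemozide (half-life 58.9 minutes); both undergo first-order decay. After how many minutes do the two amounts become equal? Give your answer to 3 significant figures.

Set 20.1·(1/2)^(t/263) = 66.7·(1/2)^(t/58.9).
Taking log₂: log₂(20.1/66.7) = t·(1/263 − 1/58.9).
log₂(0.30135) = -1.7305; 1/263 − 1/58.9 = -0.013176.
t = -1.7305 / -0.013176 ≈ 131.34 minutes.

131 minutes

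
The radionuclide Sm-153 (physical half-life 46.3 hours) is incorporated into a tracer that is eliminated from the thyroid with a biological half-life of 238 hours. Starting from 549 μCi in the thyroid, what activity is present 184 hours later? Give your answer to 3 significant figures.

20.4 μCi

1/t_eff = 1/t_phys + 1/t_biol = 1/46.3 + 1/238 = 0.0258 per hour.
t_eff = 46.3 × 238 / (46.3 + 238) ≈ 38.76 hours.
Remaining = 549 × (1/2)^(184/38.76) = 549 × (1/2)^4.7472 ≈ 20.442 μCi.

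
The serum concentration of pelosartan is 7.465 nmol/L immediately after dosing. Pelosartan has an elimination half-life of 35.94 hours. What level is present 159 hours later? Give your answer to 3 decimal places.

Number of half-lives: n = 159/35.94 ≈ 4.424.
Remaining = 7.465 × (1/2)^4.424 = 7.465 × 0.046583 ≈ 0.34775 nmol/L.

0.348 nmol/L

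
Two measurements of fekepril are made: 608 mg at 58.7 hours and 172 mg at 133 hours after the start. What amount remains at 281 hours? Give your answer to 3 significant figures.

Over Δt = 133 − 58.7 = 74.3 hours, the level fell by a factor of 608/172 ≈ 3.5349.
n = log₂(3.5349) ≈ 1.8217 half-lives, so t½ = 74.3/1.8217 ≈ 40.787 hours.
From t = 133 to t = 281: 172 × (1/2)^((281−133)/40.787) ≈ 13.906 mg.

13.9 mg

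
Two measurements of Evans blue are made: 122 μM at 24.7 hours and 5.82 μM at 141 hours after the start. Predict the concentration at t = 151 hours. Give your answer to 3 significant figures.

Over Δt = 141 − 24.7 = 116.3 hours, the level fell by a factor of 122/5.82 ≈ 20.962.
n = log₂(20.962) ≈ 4.3897 half-lives, so t½ = 116.3/4.3897 ≈ 26.494 hours.
From t = 141 to t = 151: 5.82 × (1/2)^((151−141)/26.494) ≈ 4.4802 μM.

4.48 μM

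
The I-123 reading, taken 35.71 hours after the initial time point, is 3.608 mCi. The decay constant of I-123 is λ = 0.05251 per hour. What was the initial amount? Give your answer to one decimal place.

t½ = ln 2 / λ = 0.69315 / 0.05251 ≈ 13.2 hours.
Number of half-lives elapsed: n = 35.71/13.2 ≈ 2.7052.
A₀ = A × 2^n = 3.608 × 2^2.7052 = 3.608 × 6.5217 ≈ 23.53 mCi.

23.5 mCi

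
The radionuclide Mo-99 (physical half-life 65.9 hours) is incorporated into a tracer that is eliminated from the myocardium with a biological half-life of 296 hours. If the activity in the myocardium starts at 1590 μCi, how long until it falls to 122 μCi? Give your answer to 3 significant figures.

200 hours

1/t_eff = 1/t_phys + 1/t_biol = 1/65.9 + 1/296 = 0.018553 per hour.
t_eff = 65.9 × 296 / (65.9 + 296) ≈ 53.9 hours.
n = log₂(1590/122) ≈ 3.7041; t = 3.7041 × 53.9 ≈ 199.65 hours.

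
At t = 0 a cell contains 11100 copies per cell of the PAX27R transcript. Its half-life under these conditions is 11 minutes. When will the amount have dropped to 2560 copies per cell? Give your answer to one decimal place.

23.3 minutes

Fraction remaining = 2560/11100 ≈ 0.23063.
n = log₂(11100/2560) = ln(4.3359)/ln 2 ≈ 2.1163 half-lives.
t = n × t½ = 2.1163 × 11 ≈ 23.28 minutes.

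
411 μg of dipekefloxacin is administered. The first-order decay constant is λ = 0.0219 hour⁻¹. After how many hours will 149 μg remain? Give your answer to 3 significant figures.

46.3 hours

t½ = ln 2 / λ = 0.69315 / 0.0219 ≈ 31.651 hours.
Fraction remaining = 149/411 ≈ 0.36253.
n = log₂(411/149) = ln(2.7584)/ln 2 ≈ 1.4638 half-lives.
t = n × t½ = 1.4638 × 31.651 ≈ 46.331 hours.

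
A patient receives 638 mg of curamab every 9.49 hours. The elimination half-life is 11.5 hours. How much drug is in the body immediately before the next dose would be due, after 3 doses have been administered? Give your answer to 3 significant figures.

678 mg

The 3 doses were given 28.47, 18.98, 9.49 hours ago.
Total = 638·(1/2)^(28.47/11.5) + 638·(1/2)^(18.98/11.5) + 638·(1/2)^(9.49/11.5)
      = 114.7 + 203.23 + 360.09 ≈ 678.02 mg.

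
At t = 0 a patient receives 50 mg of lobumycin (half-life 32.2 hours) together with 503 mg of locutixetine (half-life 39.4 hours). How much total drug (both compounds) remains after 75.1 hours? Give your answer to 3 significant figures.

144 mg

lobumycin: 50 × (1/2)^(75.1/32.2) = 50 × (1/2)^2.3323 ≈ 9.9284 mg.
locutixetine: 503 × (1/2)^(75.1/39.4) = 503 × (1/2)^1.9061 ≈ 134.21 mg.
Total = 9.9284 + 134.21 ≈ 144.14 mg.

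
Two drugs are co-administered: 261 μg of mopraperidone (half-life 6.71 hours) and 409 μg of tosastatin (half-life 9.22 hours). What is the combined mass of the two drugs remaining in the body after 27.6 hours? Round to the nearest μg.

mopraperidone: 261 × (1/2)^(27.6/6.71) = 261 × (1/2)^4.1133 ≈ 15.081 μg.
tosastatin: 409 × (1/2)^(27.6/9.22) = 409 × (1/2)^2.9935 ≈ 51.356 μg.
Total = 15.081 + 51.356 ≈ 66.437 μg.

66 μg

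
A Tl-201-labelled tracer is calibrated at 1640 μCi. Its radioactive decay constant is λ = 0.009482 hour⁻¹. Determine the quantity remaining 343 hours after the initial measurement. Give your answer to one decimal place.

63.4 μCi

t½ = ln 2 / λ = 0.69315 / 0.009482 ≈ 73.101 hours.
Number of half-lives: n = 343/73.101 ≈ 4.6921.
Remaining = 1640 × (1/2)^4.6921 = 1640 × 0.038684 ≈ 63.442 μCi.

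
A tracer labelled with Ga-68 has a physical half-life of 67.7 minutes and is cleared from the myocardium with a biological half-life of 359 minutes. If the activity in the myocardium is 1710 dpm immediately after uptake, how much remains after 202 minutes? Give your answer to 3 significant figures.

146 dpm

1/t_eff = 1/t_phys + 1/t_biol = 1/67.7 + 1/359 = 0.017557 per minute.
t_eff = 67.7 × 359 / (67.7 + 359) ≈ 56.959 minutes.
Remaining = 1710 × (1/2)^(202/56.959) = 1710 × (1/2)^3.5464 ≈ 146.36 dpm.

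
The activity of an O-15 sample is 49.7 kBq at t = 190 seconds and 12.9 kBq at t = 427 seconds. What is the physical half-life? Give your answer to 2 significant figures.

120 seconds

Over Δt = 427 − 190 = 237 seconds, the level fell by a factor of 49.7/12.9 ≈ 3.8527.
n = log₂(3.8527) ≈ 1.9459 half-lives, so t½ = 237/1.9459 ≈ 121.8 seconds.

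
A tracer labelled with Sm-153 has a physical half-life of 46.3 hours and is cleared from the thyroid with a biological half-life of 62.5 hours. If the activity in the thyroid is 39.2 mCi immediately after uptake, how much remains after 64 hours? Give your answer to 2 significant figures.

7.4 mCi

1/t_eff = 1/t_phys + 1/t_biol = 1/46.3 + 1/62.5 = 0.037598 per hour.
t_eff = 46.3 × 62.5 / (46.3 + 62.5) ≈ 26.597 hours.
Remaining = 39.2 × (1/2)^(64/26.597) = 39.2 × (1/2)^2.4063 ≈ 7.3947 mCi.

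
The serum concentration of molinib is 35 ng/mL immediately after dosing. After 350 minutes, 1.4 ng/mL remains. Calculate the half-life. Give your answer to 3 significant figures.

75.4 minutes

A/A₀ = 1.4/35 ≈ 0.04.
n = log₂(25) ≈ 4.6439 half-lives elapsed in 350 minutes.
t½ = 350/4.6439 ≈ 75.368 minutes.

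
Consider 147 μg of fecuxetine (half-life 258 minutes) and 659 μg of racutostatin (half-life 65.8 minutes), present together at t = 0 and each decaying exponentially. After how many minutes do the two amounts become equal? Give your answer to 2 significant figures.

Set 147·(1/2)^(t/258) = 659·(1/2)^(t/65.8).
Taking log₂: log₂(147/659) = t·(1/258 − 1/65.8).
log₂(0.22307) = -2.1645; 1/258 − 1/65.8 = -0.011322.
t = -2.1645 / -0.011322 ≈ 191.18 minutes.

190 minutes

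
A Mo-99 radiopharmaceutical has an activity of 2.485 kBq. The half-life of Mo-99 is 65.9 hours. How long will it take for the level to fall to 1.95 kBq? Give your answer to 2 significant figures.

23 hours

Fraction remaining = 1.95/2.485 ≈ 0.78471.
n = log₂(2.485/1.95) = ln(1.2744)/ln 2 ≈ 0.34977 half-lives.
t = n × t½ = 0.34977 × 65.9 ≈ 23.05 hours.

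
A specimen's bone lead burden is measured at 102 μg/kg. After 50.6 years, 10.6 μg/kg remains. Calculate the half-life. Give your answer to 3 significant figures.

A/A₀ = 10.6/102 ≈ 0.10392.
n = log₂(9.6226) ≈ 3.2664 half-lives elapsed in 50.6 years.
t½ = 50.6/3.2664 ≈ 15.491 years.

15.5 years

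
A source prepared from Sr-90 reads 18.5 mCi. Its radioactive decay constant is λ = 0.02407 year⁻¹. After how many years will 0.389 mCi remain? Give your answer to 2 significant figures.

t½ = ln 2 / λ = 0.69315 / 0.02407 ≈ 28.797 years.
Fraction remaining = 0.389/18.5 ≈ 0.021027.
n = log₂(18.5/0.389) = ln(47.558)/ln 2 ≈ 5.5716 half-lives.
t = n × t½ = 5.5716 × 28.797 ≈ 160.45 years.

160 years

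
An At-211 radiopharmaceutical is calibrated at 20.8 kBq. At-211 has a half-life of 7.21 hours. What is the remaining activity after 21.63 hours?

2.6 kBq

Elapsed time is 3 half-lives (21.63/7.21).
Each half-life halves the amount: 20.8 × (1/2)^3 = 20.8/8 = 2.6 kBq.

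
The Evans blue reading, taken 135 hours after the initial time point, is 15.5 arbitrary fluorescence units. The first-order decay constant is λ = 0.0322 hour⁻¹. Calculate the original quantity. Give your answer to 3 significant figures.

t½ = ln 2 / λ = 0.69315 / 0.0322 ≈ 21.526 hours.
Number of half-lives elapsed: n = 135/21.526 ≈ 6.2714.
A₀ = A × 2^n = 15.5 × 2^6.2714 = 15.5 × 77.246 ≈ 1197.3 arbitrary fluorescence units.

1200 arbitrary fluorescence units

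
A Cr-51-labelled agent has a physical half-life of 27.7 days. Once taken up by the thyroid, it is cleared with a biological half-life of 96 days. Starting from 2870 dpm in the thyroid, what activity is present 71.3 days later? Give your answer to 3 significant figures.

1/t_eff = 1/t_phys + 1/t_biol = 1/27.7 + 1/96 = 0.046518 per day.
t_eff = 27.7 × 96 / (27.7 + 96) ≈ 21.497 days.
Remaining = 2870 × (1/2)^(71.3/21.497) = 2870 × (1/2)^3.3167 ≈ 288.04 dpm.

288 dpm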